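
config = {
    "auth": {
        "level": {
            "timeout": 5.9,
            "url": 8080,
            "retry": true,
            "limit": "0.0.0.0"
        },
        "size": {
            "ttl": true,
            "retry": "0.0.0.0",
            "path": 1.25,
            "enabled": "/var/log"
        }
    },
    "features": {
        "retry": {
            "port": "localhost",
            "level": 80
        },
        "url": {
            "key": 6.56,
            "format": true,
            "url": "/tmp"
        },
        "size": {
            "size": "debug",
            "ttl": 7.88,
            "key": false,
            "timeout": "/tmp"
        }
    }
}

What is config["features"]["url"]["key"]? 6.56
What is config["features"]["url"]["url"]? "/tmp"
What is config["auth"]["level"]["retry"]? True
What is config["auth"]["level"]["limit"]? "0.0.0.0"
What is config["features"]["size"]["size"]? "debug"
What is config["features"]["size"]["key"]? False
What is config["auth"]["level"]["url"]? 8080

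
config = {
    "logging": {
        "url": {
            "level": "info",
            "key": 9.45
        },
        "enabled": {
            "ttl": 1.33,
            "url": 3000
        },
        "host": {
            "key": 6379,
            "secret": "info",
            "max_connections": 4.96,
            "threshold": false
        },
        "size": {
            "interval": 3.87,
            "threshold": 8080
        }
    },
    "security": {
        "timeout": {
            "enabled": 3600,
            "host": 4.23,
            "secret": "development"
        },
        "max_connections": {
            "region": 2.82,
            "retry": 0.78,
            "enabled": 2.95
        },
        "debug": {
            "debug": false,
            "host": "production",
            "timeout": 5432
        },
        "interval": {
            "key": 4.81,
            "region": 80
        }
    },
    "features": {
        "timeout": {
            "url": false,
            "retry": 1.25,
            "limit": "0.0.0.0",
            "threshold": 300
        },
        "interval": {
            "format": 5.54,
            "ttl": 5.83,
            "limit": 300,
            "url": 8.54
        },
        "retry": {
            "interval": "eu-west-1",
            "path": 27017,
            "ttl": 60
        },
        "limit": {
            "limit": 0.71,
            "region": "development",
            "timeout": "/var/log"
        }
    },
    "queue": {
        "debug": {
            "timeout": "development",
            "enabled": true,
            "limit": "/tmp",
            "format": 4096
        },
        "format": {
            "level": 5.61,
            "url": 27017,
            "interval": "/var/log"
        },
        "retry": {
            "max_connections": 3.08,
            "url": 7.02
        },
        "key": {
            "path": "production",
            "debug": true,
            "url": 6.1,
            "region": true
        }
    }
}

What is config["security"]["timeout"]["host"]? 4.23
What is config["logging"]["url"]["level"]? "info"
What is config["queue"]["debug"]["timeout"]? "development"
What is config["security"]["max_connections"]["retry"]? 0.78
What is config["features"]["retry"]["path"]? 27017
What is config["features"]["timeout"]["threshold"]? 300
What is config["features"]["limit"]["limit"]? 0.71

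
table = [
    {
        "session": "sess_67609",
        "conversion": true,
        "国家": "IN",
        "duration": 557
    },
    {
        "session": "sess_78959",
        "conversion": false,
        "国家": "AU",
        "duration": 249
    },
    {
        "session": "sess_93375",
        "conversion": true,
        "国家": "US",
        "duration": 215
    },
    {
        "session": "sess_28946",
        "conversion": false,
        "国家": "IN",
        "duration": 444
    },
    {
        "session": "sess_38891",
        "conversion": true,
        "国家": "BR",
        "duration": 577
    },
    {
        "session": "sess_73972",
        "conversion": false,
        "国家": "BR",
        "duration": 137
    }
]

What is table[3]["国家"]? "IN"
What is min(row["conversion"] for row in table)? False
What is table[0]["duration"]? 557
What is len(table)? 6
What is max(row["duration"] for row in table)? 577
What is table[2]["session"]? "sess_93375"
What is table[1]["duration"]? 249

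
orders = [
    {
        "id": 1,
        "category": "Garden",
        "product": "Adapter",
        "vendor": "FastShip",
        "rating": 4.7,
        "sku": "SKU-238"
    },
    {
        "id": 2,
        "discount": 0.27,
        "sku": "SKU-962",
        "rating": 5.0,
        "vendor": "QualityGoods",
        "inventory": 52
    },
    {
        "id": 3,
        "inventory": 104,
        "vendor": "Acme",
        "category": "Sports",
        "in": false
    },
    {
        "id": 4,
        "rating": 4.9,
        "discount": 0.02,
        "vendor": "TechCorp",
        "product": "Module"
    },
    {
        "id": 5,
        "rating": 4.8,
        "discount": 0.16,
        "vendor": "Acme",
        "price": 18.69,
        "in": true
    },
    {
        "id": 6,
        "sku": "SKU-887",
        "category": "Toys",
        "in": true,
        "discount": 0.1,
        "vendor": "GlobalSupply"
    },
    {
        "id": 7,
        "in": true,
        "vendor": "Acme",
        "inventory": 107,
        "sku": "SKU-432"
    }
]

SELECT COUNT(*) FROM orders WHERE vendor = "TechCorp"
1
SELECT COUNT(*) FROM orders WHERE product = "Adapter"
1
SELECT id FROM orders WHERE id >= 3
[3, 4, 5, 6, 7]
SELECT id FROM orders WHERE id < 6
[1, 2, 3, 4, 5]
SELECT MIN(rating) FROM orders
4.7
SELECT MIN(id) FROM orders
1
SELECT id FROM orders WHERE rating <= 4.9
[1, 4, 5]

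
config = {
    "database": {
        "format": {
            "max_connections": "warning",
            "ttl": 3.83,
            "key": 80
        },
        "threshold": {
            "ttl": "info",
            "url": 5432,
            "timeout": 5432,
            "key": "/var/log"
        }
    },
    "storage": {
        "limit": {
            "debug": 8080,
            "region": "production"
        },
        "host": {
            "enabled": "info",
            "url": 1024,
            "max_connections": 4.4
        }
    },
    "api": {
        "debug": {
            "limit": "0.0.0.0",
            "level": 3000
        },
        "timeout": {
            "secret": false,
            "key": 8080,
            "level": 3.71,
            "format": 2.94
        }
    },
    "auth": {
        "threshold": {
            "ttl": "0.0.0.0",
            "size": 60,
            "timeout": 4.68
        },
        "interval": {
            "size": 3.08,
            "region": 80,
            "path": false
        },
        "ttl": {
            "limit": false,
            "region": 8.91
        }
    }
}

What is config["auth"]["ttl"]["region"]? 8.91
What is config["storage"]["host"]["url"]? 1024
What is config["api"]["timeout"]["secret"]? False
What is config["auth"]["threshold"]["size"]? 60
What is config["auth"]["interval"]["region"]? 80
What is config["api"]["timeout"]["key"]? 8080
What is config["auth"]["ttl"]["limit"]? False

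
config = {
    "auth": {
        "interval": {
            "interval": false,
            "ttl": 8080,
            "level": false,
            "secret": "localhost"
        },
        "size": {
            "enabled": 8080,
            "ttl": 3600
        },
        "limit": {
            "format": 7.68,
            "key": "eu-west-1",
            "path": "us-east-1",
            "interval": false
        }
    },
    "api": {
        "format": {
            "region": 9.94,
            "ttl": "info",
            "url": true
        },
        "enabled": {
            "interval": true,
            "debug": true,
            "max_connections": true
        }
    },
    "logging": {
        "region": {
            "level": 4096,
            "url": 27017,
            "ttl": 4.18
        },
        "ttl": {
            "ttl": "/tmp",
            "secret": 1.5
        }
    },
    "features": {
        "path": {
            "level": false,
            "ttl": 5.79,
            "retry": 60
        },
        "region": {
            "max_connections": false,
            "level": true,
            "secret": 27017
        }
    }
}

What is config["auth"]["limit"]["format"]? 7.68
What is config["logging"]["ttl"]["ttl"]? "/tmp"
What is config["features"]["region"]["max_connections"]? False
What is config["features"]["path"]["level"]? False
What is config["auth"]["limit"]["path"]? "us-east-1"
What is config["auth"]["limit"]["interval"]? False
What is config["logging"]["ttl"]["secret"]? 1.5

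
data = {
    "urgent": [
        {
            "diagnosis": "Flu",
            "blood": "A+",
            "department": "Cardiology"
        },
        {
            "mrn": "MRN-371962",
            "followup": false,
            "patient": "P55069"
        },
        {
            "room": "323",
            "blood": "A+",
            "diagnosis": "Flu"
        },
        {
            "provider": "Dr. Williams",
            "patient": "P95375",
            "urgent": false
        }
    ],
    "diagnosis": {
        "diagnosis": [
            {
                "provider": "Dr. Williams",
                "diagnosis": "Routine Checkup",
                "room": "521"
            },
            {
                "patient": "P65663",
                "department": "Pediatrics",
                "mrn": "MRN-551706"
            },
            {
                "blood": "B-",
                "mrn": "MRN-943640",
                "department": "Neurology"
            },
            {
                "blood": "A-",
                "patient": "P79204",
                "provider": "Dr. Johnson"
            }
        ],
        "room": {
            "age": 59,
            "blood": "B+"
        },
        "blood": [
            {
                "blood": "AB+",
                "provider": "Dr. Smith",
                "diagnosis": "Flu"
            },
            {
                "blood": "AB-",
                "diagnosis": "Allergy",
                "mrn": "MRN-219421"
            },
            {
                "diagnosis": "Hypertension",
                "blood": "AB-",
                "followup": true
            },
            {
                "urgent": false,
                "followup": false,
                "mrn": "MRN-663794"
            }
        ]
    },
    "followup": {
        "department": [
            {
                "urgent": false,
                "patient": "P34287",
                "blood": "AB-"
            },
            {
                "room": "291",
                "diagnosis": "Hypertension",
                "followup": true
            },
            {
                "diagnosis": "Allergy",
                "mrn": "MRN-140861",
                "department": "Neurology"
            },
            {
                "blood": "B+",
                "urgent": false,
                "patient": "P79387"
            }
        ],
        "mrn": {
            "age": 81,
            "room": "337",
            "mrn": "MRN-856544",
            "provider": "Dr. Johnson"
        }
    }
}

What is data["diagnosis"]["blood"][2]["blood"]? "AB-"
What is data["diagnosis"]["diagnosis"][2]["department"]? "Neurology"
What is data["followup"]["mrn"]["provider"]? "Dr. Johnson"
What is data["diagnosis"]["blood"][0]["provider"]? "Dr. Smith"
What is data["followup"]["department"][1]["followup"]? True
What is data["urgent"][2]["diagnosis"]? "Flu"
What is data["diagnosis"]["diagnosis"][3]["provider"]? "Dr. Johnson"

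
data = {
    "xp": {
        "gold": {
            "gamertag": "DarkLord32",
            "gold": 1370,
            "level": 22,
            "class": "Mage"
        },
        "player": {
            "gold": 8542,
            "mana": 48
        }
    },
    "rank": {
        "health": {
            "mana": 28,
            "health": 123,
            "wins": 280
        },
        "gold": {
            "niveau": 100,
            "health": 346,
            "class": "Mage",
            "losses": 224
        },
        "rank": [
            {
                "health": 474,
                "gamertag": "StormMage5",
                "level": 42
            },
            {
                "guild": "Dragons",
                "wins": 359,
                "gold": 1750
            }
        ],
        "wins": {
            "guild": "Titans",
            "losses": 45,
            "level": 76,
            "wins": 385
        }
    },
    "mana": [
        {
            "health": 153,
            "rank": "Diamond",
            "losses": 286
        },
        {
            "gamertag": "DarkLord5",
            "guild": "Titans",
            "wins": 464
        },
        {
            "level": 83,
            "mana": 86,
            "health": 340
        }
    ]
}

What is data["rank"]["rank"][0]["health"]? 474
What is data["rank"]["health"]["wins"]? 280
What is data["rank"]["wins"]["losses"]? 45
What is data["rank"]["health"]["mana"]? 28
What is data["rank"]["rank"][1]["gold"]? 1750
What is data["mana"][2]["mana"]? 86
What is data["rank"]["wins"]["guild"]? "Titans"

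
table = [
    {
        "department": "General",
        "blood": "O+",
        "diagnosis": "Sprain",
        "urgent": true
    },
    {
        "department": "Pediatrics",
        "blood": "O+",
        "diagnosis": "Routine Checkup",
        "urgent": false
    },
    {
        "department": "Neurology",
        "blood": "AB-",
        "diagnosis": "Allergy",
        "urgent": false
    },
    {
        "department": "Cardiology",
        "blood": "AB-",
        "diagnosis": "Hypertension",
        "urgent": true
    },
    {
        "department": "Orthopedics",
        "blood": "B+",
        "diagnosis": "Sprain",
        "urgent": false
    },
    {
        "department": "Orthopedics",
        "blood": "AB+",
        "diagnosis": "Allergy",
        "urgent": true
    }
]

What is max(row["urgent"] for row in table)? True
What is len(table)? 6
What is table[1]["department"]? "Pediatrics"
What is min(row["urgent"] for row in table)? False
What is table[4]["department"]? "Orthopedics"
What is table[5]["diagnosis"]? "Allergy"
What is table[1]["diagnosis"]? "Routine Checkup"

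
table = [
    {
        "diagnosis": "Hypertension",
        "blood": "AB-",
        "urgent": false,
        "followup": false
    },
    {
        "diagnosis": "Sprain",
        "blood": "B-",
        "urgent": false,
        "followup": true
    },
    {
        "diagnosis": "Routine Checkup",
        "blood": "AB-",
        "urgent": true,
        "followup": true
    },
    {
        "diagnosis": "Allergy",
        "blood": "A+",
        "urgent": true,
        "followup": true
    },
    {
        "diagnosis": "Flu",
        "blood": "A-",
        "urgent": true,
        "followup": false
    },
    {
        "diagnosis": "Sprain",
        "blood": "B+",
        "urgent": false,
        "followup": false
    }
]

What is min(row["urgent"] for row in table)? False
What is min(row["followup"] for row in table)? False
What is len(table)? 6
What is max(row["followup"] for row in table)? True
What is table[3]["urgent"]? True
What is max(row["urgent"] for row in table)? True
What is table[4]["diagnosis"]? "Flu"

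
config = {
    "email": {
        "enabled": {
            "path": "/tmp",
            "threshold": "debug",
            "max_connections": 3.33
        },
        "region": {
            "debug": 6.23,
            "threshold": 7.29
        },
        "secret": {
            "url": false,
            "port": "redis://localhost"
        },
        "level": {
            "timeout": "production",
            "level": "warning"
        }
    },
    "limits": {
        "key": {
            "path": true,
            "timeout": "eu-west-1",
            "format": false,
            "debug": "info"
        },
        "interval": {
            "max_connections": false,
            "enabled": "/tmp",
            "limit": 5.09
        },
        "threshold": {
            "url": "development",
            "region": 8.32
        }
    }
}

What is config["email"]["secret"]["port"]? "redis://localhost"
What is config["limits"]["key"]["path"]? True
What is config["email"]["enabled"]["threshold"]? "debug"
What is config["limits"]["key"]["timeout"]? "eu-west-1"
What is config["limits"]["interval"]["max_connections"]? False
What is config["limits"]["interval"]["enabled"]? "/tmp"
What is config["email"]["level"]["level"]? "warning"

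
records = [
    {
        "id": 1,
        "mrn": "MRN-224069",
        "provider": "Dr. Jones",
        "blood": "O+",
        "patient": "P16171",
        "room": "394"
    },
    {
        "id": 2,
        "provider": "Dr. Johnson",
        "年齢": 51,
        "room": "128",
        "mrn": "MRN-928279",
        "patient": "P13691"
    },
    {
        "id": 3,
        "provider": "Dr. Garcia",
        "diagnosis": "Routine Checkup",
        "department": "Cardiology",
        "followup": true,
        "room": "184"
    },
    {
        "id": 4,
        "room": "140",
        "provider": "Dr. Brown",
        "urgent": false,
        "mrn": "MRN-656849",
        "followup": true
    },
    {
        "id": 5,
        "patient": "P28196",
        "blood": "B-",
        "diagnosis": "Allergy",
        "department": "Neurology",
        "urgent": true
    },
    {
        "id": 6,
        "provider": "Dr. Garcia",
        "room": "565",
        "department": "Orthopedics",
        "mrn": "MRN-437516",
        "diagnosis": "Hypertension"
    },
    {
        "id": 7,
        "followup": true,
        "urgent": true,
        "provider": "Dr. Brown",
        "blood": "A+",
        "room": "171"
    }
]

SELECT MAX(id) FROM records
7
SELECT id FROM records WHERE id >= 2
[2, 3, 4, 5, 6, 7]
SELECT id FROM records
[1, 2, 3, 4, 5, 6, 7]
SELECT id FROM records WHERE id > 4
[5, 6, 7]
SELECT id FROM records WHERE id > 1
[2, 3, 4, 5, 6, 7]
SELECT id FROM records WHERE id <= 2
[1, 2]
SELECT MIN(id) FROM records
1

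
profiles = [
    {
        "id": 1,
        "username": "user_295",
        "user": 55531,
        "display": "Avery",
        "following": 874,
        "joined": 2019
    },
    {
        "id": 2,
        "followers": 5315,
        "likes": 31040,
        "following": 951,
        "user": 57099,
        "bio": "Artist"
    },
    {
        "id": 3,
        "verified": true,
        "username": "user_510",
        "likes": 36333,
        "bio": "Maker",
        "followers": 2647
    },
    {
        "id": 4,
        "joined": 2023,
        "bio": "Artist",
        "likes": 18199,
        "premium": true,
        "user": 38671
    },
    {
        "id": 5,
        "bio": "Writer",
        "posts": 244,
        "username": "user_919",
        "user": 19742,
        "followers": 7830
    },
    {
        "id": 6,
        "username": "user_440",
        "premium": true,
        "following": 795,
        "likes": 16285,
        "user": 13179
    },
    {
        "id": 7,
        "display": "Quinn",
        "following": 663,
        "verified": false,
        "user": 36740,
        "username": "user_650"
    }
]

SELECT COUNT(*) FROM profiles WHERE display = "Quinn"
1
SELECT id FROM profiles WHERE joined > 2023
[]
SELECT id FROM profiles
[1, 2, 3, 4, 5, 6, 7]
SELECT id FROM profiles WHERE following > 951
[]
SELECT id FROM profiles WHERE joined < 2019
[]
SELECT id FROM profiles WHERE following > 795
[1, 2]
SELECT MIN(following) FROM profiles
663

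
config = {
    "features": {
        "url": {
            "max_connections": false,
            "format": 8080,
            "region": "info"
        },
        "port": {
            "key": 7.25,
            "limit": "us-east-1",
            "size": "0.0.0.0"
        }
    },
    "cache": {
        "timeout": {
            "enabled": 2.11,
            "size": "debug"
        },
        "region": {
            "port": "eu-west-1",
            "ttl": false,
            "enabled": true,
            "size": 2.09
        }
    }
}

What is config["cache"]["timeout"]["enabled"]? 2.11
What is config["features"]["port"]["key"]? 7.25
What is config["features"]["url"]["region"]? "info"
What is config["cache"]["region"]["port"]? "eu-west-1"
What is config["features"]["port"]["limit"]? "us-east-1"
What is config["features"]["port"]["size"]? "0.0.0.0"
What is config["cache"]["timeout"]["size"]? "debug"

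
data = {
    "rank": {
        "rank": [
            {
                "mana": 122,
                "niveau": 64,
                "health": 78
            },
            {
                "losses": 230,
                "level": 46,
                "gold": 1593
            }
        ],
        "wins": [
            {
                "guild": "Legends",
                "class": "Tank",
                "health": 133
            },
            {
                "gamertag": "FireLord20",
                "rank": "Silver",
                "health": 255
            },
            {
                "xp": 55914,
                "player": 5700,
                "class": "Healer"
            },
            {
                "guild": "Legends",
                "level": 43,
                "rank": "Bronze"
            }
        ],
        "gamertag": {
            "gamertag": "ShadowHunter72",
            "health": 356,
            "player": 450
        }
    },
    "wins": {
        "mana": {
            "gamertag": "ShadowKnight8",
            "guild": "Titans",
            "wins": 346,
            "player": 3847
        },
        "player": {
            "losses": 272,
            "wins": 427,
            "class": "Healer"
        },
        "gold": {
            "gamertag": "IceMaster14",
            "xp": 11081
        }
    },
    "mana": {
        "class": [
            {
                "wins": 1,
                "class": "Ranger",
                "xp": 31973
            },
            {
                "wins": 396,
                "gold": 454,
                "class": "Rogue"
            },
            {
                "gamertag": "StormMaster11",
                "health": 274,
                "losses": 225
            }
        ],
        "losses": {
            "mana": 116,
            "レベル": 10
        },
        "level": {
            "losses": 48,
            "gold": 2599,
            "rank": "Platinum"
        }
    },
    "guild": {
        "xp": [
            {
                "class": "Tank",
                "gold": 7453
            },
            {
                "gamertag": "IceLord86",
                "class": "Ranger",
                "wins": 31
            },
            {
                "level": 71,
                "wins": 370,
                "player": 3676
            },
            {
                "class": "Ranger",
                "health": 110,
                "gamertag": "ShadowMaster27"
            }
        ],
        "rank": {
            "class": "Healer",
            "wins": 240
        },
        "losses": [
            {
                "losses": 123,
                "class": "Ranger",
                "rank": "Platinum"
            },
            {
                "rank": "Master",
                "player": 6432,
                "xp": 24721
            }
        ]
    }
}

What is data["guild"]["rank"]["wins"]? 240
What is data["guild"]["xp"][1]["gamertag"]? "IceLord86"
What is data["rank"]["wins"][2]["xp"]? 55914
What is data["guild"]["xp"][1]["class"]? "Ranger"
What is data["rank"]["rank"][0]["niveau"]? 64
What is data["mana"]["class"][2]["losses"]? 225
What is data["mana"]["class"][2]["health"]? 274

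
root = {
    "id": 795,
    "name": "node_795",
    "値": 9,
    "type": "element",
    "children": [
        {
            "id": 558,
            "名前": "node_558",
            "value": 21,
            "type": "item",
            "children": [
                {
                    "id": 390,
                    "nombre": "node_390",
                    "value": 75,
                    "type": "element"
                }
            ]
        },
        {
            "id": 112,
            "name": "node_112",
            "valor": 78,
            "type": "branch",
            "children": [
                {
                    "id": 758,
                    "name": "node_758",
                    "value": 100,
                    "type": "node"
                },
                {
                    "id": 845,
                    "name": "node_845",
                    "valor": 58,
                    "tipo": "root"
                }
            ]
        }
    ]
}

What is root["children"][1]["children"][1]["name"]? "node_845"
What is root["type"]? "element"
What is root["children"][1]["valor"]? 78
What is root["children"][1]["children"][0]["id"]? 758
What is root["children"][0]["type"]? "item"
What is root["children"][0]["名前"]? "node_558"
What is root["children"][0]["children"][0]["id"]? 390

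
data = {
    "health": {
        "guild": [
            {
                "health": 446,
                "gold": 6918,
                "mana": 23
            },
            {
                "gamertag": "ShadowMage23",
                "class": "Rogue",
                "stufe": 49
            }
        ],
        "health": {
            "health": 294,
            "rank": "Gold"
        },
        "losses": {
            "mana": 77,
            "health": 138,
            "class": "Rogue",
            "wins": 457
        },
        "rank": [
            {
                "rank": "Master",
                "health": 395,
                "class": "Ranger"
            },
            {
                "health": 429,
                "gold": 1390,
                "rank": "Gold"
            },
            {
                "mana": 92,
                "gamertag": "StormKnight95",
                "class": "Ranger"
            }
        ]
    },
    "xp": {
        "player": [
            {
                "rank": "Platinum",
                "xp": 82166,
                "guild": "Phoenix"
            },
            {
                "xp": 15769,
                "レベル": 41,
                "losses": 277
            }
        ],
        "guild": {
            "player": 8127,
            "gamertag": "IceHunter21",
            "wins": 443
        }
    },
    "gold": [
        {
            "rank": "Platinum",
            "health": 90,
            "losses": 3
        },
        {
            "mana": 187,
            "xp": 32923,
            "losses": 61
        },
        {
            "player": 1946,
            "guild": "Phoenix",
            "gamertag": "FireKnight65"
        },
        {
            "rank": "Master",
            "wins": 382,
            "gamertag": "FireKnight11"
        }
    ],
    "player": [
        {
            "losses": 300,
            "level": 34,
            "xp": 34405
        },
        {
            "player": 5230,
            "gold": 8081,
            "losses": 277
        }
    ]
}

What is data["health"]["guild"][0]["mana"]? 23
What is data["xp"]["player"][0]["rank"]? "Platinum"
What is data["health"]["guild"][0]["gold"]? 6918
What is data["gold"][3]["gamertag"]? "FireKnight11"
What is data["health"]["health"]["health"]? 294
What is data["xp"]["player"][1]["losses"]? 277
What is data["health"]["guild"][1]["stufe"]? 49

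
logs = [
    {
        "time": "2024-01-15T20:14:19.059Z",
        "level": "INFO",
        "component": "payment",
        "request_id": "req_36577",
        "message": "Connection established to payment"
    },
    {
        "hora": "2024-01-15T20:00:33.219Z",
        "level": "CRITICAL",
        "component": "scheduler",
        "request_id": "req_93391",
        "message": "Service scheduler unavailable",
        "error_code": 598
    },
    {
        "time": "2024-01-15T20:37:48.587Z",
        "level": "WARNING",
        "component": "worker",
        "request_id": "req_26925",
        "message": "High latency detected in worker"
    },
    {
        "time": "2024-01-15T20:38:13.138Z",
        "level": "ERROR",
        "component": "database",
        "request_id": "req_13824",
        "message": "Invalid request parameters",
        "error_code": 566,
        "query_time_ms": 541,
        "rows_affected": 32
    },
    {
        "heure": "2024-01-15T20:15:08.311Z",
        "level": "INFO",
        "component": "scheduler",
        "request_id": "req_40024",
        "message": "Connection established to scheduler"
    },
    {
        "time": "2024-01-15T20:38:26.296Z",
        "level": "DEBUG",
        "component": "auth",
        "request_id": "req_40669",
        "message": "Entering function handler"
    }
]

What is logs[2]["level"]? "WARNING"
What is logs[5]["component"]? "auth"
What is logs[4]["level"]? "INFO"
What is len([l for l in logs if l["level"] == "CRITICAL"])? 1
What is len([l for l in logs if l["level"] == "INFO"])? 2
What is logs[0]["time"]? "2024-01-15T20:14:19.059Z"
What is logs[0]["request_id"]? "req_36577"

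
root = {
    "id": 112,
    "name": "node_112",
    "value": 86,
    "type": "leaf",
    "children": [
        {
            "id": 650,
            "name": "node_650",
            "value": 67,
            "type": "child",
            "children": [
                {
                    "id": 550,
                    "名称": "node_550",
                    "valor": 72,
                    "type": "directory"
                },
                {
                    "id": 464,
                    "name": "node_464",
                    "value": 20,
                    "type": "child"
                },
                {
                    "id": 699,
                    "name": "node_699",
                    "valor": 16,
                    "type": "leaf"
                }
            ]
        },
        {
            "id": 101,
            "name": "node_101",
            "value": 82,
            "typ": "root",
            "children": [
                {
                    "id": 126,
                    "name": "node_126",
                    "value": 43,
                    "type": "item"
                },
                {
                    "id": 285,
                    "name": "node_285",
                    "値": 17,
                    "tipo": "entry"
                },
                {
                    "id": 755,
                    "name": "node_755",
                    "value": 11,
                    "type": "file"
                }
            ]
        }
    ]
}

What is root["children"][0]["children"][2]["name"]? "node_699"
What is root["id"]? 112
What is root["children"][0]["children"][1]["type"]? "child"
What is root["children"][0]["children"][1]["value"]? 20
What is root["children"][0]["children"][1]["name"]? "node_464"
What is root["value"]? 86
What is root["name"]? "node_112"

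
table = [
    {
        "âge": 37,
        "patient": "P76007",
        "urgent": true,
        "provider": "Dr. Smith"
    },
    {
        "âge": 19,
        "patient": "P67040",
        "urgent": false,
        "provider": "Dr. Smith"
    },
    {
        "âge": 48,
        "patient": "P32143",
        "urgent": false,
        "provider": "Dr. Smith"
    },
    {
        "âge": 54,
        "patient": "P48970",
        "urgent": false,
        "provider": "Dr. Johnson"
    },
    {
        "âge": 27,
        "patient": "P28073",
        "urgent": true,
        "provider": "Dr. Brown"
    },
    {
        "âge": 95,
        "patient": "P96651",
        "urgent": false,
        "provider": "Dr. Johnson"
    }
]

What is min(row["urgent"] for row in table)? False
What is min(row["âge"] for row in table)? 19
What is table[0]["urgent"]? True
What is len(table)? 6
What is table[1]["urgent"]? False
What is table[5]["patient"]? "P96651"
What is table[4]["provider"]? "Dr. Brown"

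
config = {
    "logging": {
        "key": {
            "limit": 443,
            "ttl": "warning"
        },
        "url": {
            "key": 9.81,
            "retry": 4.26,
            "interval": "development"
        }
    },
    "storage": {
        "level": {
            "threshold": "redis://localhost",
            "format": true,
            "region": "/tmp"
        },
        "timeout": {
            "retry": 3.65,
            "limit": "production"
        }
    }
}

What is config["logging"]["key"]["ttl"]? "warning"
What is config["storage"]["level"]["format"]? True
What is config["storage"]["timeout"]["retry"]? 3.65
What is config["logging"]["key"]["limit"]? 443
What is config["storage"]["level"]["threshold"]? "redis://localhost"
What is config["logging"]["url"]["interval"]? "development"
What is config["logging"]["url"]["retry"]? 4.26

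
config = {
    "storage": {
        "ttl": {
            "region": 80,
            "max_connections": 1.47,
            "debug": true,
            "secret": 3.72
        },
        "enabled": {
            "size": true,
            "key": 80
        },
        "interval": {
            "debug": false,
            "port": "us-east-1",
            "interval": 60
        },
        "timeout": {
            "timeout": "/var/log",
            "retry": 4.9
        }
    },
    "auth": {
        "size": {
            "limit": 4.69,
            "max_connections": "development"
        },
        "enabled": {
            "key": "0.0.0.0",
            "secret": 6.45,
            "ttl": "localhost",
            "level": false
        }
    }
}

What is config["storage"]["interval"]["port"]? "us-east-1"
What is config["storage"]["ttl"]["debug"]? True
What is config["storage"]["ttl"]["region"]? 80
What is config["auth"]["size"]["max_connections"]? "development"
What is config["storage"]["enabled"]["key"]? 80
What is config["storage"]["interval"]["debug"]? False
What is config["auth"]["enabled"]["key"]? "0.0.0.0"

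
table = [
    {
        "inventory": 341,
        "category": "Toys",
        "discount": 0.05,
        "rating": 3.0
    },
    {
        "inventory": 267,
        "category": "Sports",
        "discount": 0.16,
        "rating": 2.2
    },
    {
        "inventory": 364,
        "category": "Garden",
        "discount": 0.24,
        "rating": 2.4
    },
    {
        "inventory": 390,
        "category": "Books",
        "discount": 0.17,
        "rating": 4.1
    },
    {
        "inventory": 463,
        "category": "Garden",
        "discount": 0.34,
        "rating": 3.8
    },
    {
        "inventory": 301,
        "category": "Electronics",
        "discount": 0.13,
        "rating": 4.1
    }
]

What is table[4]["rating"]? 3.8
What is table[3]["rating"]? 4.1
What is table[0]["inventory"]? 341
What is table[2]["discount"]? 0.24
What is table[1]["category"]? "Sports"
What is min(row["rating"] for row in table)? 2.2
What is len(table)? 6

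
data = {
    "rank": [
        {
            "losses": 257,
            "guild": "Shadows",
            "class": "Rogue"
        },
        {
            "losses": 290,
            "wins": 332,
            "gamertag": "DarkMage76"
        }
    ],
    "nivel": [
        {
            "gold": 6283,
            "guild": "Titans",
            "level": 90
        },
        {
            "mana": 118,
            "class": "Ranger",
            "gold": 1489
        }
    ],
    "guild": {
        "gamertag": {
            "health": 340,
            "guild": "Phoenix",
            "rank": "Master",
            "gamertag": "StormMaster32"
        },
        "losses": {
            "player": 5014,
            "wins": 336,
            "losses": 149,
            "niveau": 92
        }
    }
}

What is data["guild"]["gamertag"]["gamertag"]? "StormMaster32"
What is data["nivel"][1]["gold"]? 1489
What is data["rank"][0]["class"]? "Rogue"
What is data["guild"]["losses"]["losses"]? 149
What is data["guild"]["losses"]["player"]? 5014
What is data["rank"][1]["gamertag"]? "DarkMage76"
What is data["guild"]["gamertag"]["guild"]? "Phoenix"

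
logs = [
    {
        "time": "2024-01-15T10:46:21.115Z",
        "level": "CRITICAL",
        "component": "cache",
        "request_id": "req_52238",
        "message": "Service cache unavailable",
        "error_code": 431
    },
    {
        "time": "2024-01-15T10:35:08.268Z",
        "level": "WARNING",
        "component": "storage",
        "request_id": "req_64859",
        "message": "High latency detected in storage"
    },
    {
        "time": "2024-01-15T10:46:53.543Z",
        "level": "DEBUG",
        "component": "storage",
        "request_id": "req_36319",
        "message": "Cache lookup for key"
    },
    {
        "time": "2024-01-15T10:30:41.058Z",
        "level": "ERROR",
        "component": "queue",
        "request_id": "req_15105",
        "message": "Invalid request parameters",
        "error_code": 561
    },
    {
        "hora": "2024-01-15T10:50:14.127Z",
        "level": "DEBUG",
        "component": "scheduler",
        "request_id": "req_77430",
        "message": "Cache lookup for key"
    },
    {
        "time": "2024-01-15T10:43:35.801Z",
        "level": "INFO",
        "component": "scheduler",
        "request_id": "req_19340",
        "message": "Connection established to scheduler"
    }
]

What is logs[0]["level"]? "CRITICAL"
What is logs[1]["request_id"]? "req_64859"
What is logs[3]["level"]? "ERROR"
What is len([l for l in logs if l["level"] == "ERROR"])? 1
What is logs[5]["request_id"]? "req_19340"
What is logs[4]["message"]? "Cache lookup for key"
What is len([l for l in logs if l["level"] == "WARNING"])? 1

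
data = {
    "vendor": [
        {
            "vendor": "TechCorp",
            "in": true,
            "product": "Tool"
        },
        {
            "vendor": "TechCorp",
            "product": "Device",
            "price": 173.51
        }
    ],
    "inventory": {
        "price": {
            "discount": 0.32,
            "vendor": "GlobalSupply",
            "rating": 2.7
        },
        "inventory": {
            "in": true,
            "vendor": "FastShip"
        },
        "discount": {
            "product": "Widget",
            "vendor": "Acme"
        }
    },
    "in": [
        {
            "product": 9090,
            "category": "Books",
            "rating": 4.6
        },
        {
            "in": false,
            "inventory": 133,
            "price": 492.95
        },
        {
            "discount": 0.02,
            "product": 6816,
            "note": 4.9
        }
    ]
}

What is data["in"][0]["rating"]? 4.6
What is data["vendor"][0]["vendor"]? "TechCorp"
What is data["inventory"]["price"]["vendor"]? "GlobalSupply"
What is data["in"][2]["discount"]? 0.02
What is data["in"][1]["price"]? 492.95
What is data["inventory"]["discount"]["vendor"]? "Acme"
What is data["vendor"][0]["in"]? True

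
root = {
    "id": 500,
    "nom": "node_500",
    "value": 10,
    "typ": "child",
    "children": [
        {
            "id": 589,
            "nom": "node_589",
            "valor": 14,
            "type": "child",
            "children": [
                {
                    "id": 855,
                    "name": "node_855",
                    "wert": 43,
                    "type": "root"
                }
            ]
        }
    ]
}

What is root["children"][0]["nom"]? "node_589"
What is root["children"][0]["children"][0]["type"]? "root"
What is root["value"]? 10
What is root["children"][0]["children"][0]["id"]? 855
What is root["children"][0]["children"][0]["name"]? "node_855"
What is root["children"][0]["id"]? 589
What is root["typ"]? "child"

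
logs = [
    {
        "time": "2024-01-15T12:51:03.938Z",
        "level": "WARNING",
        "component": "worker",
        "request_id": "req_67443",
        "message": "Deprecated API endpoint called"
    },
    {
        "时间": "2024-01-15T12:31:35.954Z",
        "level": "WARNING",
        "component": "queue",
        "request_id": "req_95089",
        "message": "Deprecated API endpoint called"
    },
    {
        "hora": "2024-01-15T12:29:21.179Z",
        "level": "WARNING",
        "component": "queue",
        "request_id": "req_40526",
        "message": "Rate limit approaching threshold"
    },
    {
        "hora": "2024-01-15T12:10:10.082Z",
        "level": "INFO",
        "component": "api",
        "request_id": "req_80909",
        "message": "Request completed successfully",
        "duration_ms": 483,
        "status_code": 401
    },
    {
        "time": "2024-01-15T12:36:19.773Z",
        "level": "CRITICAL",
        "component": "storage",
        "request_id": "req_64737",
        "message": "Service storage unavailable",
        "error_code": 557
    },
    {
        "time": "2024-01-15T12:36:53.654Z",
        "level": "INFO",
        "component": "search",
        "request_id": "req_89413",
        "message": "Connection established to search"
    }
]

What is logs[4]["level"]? "CRITICAL"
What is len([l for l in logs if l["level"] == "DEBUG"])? 0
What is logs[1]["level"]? "WARNING"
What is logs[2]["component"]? "queue"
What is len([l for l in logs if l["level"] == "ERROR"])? 0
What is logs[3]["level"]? "INFO"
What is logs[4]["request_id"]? "req_64737"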